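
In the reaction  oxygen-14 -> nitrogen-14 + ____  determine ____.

positron

Conserve mass number: 14 = 14 + A, so A = 0.
Conserve atomic number: 8 = 7 + Z, so Z = 1.
A = 0 and Z = 1 is e⁺ — a positron.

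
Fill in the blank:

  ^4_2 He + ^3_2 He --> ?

Be-7

Conserve mass number: 4 + 3 = A, so A = 7.
Conserve atomic number: 2 + 2 = Z, so Z = 4.
Z = 4 is beryllium, so the species is ^7_4 Be.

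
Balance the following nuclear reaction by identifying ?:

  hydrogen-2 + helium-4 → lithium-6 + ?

Conserve mass number: 2 + 4 = 6 + A, so A = 0.
Conserve atomic number: 1 + 2 = 3 + Z, so Z = 0.
A = 0 and Z = 0 is γ — a gamma ray.

gamma ray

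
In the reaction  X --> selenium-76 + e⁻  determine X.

Conserve mass number: A = 76 + 0, so A = 76.
Conserve atomic number: Z = 34 − 1, so Z = 33.
Z = 33 is arsenic, so the species is arsenic-76.

As-76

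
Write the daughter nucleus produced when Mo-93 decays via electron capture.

Nb-93

Electron capture: mass number changes by +0, atomic number by -1.
A: 93 = 93; Z: 42 − 1 = 41.
Z = 41 is niobium, so the daughter is Nb-93.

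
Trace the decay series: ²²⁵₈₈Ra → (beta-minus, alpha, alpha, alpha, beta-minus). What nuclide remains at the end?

Start: (A, Z) = (225, 88).
After β⁻: (225, 89).
After α: (221, 87).
After α: (217, 85).
After α: (213, 83).
After β⁻: (213, 84).
Z = 84 is polonium.

Po-213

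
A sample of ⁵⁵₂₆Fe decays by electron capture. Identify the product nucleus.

Electron capture: mass number changes by +0, atomic number by -1.
A: 55 = 55; Z: 26 − 1 = 25.
Z = 25 is manganese, so the daughter is ⁵⁵₂₅Mn.

Mn-55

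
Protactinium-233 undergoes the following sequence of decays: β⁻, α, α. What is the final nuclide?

Ra-225

Start: (A, Z) = (233, 91).
After β⁻: (233, 92).
After α: (229, 90).
After α: (225, 88).
Z = 88 is radium.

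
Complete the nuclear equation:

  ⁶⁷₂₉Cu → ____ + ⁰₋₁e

Conserve mass number: 67 = A + 0, so A = 67.
Conserve atomic number: 29 = Z − 1, so Z = 30.
Z = 30 is zinc, so the species is ⁶⁷₃₀Zn.

Zn-67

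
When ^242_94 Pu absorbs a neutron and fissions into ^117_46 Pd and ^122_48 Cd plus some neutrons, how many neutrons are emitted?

4

Conserve mass number: 243 = 117 + 122 + k, so k = 243 − 239 = 4.
Check atomic number: 94 = 46 + 48 + 0 = 94. ✓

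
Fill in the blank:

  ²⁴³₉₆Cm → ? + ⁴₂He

Conserve mass number: 243 = A + 4, so A = 239.
Conserve atomic number: 96 = Z + 2, so Z = 94.
Z = 94 is plutonium, so the species is ²³⁹₉₄Pu.

Pu-239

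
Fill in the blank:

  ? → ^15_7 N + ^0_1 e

Conserve mass number: A = 15 + 0, so A = 15.
Conserve atomic number: Z = 7 + 1, so Z = 8.
Z = 8 is oxygen, so the species is ^15_8 O.

O-15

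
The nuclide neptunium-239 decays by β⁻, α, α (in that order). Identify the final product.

Th-231

Start: (A, Z) = (239, 93).
After β⁻: (239, 94).
After α: (235, 92).
After α: (231, 90).
Z = 90 is thorium.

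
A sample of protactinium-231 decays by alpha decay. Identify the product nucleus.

Ac-227

Alpha decay: mass number changes by -4, atomic number by -2.
A: 231 − 4 = 227; Z: 91 − 2 = 89.
Z = 89 is actinium, so the daughter is actinium-227.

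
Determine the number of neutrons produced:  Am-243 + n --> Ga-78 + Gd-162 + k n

Conserve mass number: 244 = 78 + 162 + k, so k = 244 − 240 = 4.
Check atomic number: 95 = 31 + 64 + 0 = 95. ✓

4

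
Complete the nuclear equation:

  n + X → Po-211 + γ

Conserve mass number: 1 + A = 211 + 0, so A = 210.
Conserve atomic number: 0 + Z = 84 + 0, so Z = 84.
Z = 84 is polonium, so the species is Po-210.

Po-210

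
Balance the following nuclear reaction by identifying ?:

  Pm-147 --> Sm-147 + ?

Conserve mass number: 147 = 147 + A, so A = 0.
Conserve atomic number: 61 = 62 + Z, so Z = -1.
A = 0 and Z = -1 is e⁻ — a beta-minus particle.

beta-minus particle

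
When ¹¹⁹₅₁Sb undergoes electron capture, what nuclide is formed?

Sn-119

Electron capture: mass number changes by +0, atomic number by -1.
A: 119 = 119; Z: 51 − 1 = 50.
Z = 50 is tin, so the daughter is ¹¹⁹₅₀Sn.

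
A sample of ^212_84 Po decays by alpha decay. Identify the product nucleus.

Alpha decay: mass number changes by -4, atomic number by -2.
A: 212 − 4 = 208; Z: 84 − 2 = 82.
Z = 82 is lead, so the daughter is ^208_82 Pb.

Pb-208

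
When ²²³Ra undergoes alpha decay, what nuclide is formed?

Alpha decay: mass number changes by -4, atomic number by -2.
A: 223 − 4 = 219; Z: 88 − 2 = 86.
Z = 86 is radon, so the daughter is ²¹⁹Rn.

Rn-219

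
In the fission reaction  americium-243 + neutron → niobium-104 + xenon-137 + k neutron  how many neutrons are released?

Conserve mass number: 244 = 104 + 137 + k, so k = 244 − 241 = 3.
Check atomic number: 95 = 41 + 54 + 0 = 95. ✓

3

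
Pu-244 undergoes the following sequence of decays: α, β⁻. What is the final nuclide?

Start: (A, Z) = (244, 94).
After α: (240, 92).
After β⁻: (240, 93).
Z = 93 is neptunium.

Np-240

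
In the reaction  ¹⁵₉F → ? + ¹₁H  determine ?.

Conserve mass number: 15 = A + 1, so A = 14.
Conserve atomic number: 9 = Z + 1, so Z = 8.
Z = 8 is oxygen, so the species is ¹⁴₈O.

O-14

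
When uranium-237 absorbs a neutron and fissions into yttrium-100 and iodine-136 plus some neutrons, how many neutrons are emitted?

Conserve mass number: 238 = 100 + 136 + k, so k = 238 − 236 = 2.
Check atomic number: 92 = 39 + 53 + 0 = 92. ✓

2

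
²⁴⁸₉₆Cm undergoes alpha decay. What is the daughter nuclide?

Pu-244

Alpha decay: mass number changes by -4, atomic number by -2.
A: 248 − 4 = 244; Z: 96 − 2 = 94.
Z = 94 is plutonium, so the daughter is ²⁴⁴₉₄Pu.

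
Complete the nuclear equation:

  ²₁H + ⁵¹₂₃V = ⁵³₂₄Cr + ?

gamma ray

Conserve mass number: 2 + 51 = 53 + A, so A = 0.
Conserve atomic number: 1 + 23 = 24 + Z, so Z = 0.
A = 0 and Z = 0 is ⁰₀γ — a gamma ray.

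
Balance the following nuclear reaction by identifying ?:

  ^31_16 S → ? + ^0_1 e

Conserve mass number: 31 = A + 0, so A = 31.
Conserve atomic number: 16 = Z + 1, so Z = 15.
Z = 15 is phosphorus, so the species is ^31_15 P.

P-31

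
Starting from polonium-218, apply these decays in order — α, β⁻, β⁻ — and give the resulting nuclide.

Po-214

Start: (A, Z) = (218, 84).
After α: (214, 82).
After β⁻: (214, 83).
After β⁻: (214, 84).
Z = 84 is polonium.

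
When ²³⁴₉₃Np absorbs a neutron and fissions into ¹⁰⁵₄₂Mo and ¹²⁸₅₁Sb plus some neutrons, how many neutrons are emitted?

Conserve mass number: 235 = 105 + 128 + k, so k = 235 − 233 = 2.
Check atomic number: 93 = 42 + 51 + 0 = 93. ✓

2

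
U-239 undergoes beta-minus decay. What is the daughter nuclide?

Beta-minus decay: mass number changes by +0, atomic number by +1.
A: 239 = 239; Z: 92 + 1 = 93.
Z = 93 is neptunium, so the daughter is Np-239.

Np-239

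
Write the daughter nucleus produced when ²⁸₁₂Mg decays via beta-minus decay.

Beta-minus decay: mass number changes by +0, atomic number by +1.
A: 28 = 28; Z: 12 + 1 = 13.
Z = 13 is aluminium, so the daughter is ²⁸₁₃Al.

Al-28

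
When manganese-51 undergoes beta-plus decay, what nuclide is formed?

Beta-plus decay: mass number changes by +0, atomic number by -1.
A: 51 = 51; Z: 25 − 1 = 24.
Z = 24 is chromium, so the daughter is chromium-51.

Cr-51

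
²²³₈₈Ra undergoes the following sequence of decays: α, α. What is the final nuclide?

Start: (A, Z) = (223, 88).
After α: (219, 86).
After α: (215, 84).
Z = 84 is polonium.

Po-215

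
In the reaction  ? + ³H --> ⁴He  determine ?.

Conserve mass number: A + 3 = 4, so A = 1.
Conserve atomic number: Z + 1 = 2, so Z = 1.
A = 1 and Z = 1 is ¹H — a proton.

proton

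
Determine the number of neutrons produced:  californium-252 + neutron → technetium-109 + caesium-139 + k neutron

Conserve mass number: 253 = 109 + 139 + k, so k = 253 − 248 = 5.
Check atomic number: 98 = 43 + 55 + 0 = 98. ✓

5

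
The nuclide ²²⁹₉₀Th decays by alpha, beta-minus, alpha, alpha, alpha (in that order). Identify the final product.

Start: (A, Z) = (229, 90).
After α: (225, 88).
After β⁻: (225, 89).
After α: (221, 87).
After α: (217, 85).
After α: (213, 83).
Z = 83 is bismuth.

Bi-213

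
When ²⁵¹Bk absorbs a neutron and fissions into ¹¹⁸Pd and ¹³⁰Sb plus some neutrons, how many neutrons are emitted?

4

Conserve mass number: 252 = 118 + 130 + k, so k = 252 − 248 = 4.
Check atomic number: 97 = 46 + 51 + 0 = 97. ✓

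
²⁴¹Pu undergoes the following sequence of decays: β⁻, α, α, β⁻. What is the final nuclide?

Start: (A, Z) = (241, 94).
After β⁻: (241, 95).
After α: (237, 93).
After α: (233, 91).
After β⁻: (233, 92).
Z = 92 is uranium.

U-233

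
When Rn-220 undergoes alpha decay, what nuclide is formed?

Alpha decay: mass number changes by -4, atomic number by -2.
A: 220 − 4 = 216; Z: 86 − 2 = 84.
Z = 84 is polonium, so the daughter is Po-216.

Po-216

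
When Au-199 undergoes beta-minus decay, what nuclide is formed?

Beta-minus decay: mass number changes by +0, atomic number by +1.
A: 199 = 199; Z: 79 + 1 = 80.
Z = 80 is mercury, so the daughter is Hg-199.

Hg-199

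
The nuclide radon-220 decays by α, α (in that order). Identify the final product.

Pb-212

Start: (A, Z) = (220, 86).
After α: (216, 84).
After α: (212, 82).
Z = 82 is lead.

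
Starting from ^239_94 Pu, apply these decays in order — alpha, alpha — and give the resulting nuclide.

Th-231

Start: (A, Z) = (239, 94).
After α: (235, 92).
After α: (231, 90).
Z = 90 is thorium.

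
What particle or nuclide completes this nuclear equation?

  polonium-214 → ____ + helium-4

Conserve mass number: 214 = A + 4, so A = 210.
Conserve atomic number: 84 = Z + 2, so Z = 82.
Z = 82 is lead, so the species is lead-210.

Pb-210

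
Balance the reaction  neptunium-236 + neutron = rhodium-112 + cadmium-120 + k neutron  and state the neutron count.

5

Conserve mass number: 237 = 112 + 120 + k, so k = 237 − 232 = 5.
Check atomic number: 93 = 45 + 48 + 0 = 93. ✓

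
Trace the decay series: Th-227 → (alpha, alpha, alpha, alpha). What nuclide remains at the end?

Pb-211

Start: (A, Z) = (227, 90).
After α: (223, 88).
After α: (219, 86).
After α: (215, 84).
After α: (211, 82).
Z = 82 is lead.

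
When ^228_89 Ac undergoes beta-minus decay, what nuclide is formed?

Beta-minus decay: mass number changes by +0, atomic number by +1.
A: 228 = 228; Z: 89 + 1 = 90.
Z = 90 is thorium, so the daughter is ^228_90 Th.

Th-228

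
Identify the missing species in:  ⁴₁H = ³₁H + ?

neutron

Conserve mass number: 4 = 3 + A, so A = 1.
Conserve atomic number: 1 = 1 + Z, so Z = 0.
A = 1 and Z = 0 is ¹₀n — a neutron.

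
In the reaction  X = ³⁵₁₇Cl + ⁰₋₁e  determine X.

S-35

Conserve mass number: A = 35 + 0, so A = 35.
Conserve atomic number: Z = 17 − 1, so Z = 16.
Z = 16 is sulfur, so the species is ³⁵₁₆S.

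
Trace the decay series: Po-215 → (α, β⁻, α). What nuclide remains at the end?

Start: (A, Z) = (215, 84).
After α: (211, 82).
After β⁻: (211, 83).
After α: (207, 81).
Z = 81 is thallium.

Tl-207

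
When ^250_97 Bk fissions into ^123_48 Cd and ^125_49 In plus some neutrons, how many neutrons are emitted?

Conserve mass number: 250 = 123 + 125 + k, so k = 250 − 248 = 2.
Check atomic number: 97 = 48 + 49 + 0 = 97. ✓

2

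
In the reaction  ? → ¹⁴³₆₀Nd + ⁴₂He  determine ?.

Sm-147

Conserve mass number: A = 143 + 4, so A = 147.
Conserve atomic number: Z = 60 + 2, so Z = 62.
Z = 62 is samarium, so the species is ¹⁴⁷₆₂Sm.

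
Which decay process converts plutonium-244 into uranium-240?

alpha decay

ΔA = 240 − 244 = -4; ΔZ = 92 − 94 = -2.
A drops by 4 and Z drops by 2 — the signature of alpha emission.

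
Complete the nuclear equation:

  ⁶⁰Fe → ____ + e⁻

Conserve mass number: 60 = A + 0, so A = 60.
Conserve atomic number: 26 = Z − 1, so Z = 27.
Z = 27 is cobalt, so the species is ⁶⁰Co.

Co-60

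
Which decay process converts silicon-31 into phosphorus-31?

ΔA = 31 − 31 = 0; ΔZ = 15 − 14 = +1.
A is unchanged and Z rises by 1 — a neutron has become a proton (β⁻ decay).

beta-minus decay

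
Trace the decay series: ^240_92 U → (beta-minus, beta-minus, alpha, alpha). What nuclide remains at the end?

Start: (A, Z) = (240, 92).
After β⁻: (240, 93).
After β⁻: (240, 94).
After α: (236, 92).
After α: (232, 90).
Z = 90 is thorium.

Th-232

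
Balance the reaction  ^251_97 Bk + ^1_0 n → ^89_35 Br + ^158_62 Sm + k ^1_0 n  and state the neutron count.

Conserve mass number: 252 = 89 + 158 + k, so k = 252 − 247 = 5.
Check atomic number: 97 = 35 + 62 + 0 = 97. ✓

5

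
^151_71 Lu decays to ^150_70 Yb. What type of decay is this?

ΔA = 150 − 151 = -1; ΔZ = 70 − 71 = -1.
A drops by 1 and Z drops by 1 — a proton was emitted.

proton emission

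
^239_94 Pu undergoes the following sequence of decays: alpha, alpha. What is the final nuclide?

Th-231

Start: (A, Z) = (239, 94).
After α: (235, 92).
After α: (231, 90).
Z = 90 is thorium.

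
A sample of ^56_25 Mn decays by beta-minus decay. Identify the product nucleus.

Beta-minus decay: mass number changes by +0, atomic number by +1.
A: 56 = 56; Z: 25 + 1 = 26.
Z = 26 is iron, so the daughter is ^56_26 Fe.

Fe-56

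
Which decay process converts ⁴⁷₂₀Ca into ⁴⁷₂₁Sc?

ΔA = 47 − 47 = 0; ΔZ = 21 − 20 = +1.
A is unchanged and Z rises by 1 — a neutron has become a proton (β⁻ decay).

beta-minus decay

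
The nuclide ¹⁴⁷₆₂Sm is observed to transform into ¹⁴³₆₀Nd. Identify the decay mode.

ΔA = 143 − 147 = -4; ΔZ = 60 − 62 = -2.
A drops by 4 and Z drops by 2 — the signature of alpha emission.

alpha decay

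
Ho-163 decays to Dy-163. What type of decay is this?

ΔA = 163 − 163 = 0; ΔZ = 66 − 67 = -1.
A is unchanged and Z drops by 1 — a proton has become a neutron (β⁺ emission or electron capture).

beta-plus decay or electron capture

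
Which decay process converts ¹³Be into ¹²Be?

neutron emission

ΔA = 12 − 13 = -1; ΔZ = 4 − 4 = +0.
A drops by 1 with Z unchanged — a neutron was emitted.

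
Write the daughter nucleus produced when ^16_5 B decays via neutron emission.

Neutron emission: mass number changes by -1, atomic number by +0.
A: 16 − 1 = 15; Z: 5 = 5.
Z = 5 is boron, so the daughter is ^15_5 B.

B-15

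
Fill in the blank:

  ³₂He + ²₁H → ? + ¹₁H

Conserve mass number: 3 + 2 = A + 1, so A = 4.
Conserve atomic number: 2 + 1 = Z + 1, so Z = 2.
A = 4 and Z = 2 is ⁴₂He — an alpha particle.

He-4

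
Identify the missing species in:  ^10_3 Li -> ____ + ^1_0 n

Conserve mass number: 10 = A + 1, so A = 9.
Conserve atomic number: 3 = Z + 0, so Z = 3.
Z = 3 is lithium, so the species is ^9_3 Li.

Li-9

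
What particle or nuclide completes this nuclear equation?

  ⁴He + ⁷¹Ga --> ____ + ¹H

Ge-74

Conserve mass number: 4 + 71 = A + 1, so A = 74.
Conserve atomic number: 2 + 31 = Z + 1, so Z = 32.
Z = 32 is germanium, so the species is ⁷⁴Ge.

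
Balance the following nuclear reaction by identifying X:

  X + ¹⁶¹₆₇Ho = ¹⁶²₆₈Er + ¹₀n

deuteron

Conserve mass number: A + 161 = 162 + 1, so A = 2.
Conserve atomic number: Z + 67 = 68 + 0, so Z = 1.
A = 2 and Z = 1 is ²₁H — a deuteron.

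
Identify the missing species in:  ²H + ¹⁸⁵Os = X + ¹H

Os-186

Conserve mass number: 2 + 185 = A + 1, so A = 186.
Conserve atomic number: 1 + 76 = Z + 1, so Z = 76.
Z = 76 is osmium, so the species is ¹⁸⁶Os.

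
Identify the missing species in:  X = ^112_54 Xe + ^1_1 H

Conserve mass number: A = 112 + 1, so A = 113.
Conserve atomic number: Z = 54 + 1, so Z = 55.
Z = 55 is caesium, so the species is ^113_55 Cs.

Cs-113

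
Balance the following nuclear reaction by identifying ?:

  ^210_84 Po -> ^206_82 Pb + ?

Conserve mass number: 210 = 206 + A, so A = 4.
Conserve atomic number: 84 = 82 + Z, so Z = 2.
A = 4 and Z = 2 is ^4_2 He — an alpha particle.

alpha particle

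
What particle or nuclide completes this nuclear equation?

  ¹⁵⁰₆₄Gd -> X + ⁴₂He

Conserve mass number: 150 = A + 4, so A = 146.
Conserve atomic number: 64 = Z + 2, so Z = 62.
Z = 62 is samarium, so the species is ¹⁴⁶₆₂Sm.

Sm-146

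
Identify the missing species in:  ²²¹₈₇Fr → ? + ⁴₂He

At-217

Conserve mass number: 221 = A + 4, so A = 217.
Conserve atomic number: 87 = Z + 2, so Z = 85.
Z = 85 is astatine, so the species is ²¹⁷₈₅At.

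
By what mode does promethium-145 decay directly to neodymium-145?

beta-plus decay or electron capture

ΔA = 145 − 145 = 0; ΔZ = 60 − 61 = -1.
A is unchanged and Z drops by 1 — a proton has become a neutron (β⁺ emission or electron capture).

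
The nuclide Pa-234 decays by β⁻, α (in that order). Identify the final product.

Th-230

Start: (A, Z) = (234, 91).
After β⁻: (234, 92).
After α: (230, 90).
Z = 90 is thorium.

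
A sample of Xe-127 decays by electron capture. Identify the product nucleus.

Electron capture: mass number changes by +0, atomic number by -1.
A: 127 = 127; Z: 54 − 1 = 53.
Z = 53 is iodine, so the daughter is I-127.

I-127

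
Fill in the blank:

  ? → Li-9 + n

Conserve mass number: A = 9 + 1, so A = 10.
Conserve atomic number: Z = 3 + 0, so Z = 3.
Z = 3 is lithium, so the species is Li-10.

Li-10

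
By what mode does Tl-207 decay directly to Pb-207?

ΔA = 207 − 207 = 0; ΔZ = 82 − 81 = +1.
A is unchanged and Z rises by 1 — a neutron has become a proton (β⁻ decay).

beta-minus decay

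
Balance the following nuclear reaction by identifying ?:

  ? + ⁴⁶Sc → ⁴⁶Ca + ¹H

neutron

Conserve mass number: A + 46 = 46 + 1, so A = 1.
Conserve atomic number: Z + 21 = 20 + 1, so Z = 0.
A = 1 and Z = 0 is ¹n — a neutron.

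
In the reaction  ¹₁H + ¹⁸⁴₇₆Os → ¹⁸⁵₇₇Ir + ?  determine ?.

gamma ray

Conserve mass number: 1 + 184 = 185 + A, so A = 0.
Conserve atomic number: 1 + 76 = 77 + Z, so Z = 0.
A = 0 and Z = 0 is ⁰₀γ — a gamma ray.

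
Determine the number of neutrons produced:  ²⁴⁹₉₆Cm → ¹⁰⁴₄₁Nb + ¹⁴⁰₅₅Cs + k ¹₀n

5

Conserve mass number: 249 = 104 + 140 + k, so k = 249 − 244 = 5.
Check atomic number: 96 = 41 + 55 + 0 = 96. ✓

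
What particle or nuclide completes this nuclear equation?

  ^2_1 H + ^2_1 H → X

He-4

Conserve mass number: 2 + 2 = A, so A = 4.
Conserve atomic number: 1 + 1 = Z, so Z = 2.
A = 4 and Z = 2 is ^4_2 He — an alpha particle.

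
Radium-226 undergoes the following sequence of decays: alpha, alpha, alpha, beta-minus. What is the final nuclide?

Start: (A, Z) = (226, 88).
After α: (222, 86).
After α: (218, 84).
After α: (214, 82).
After β⁻: (214, 83).
Z = 83 is bismuth.

Bi-214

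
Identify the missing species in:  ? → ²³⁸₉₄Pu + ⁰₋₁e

Conserve mass number: A = 238 + 0, so A = 238.
Conserve atomic number: Z = 94 − 1, so Z = 93.
Z = 93 is neptunium, so the species is ²³⁸₉₃Np.

Np-238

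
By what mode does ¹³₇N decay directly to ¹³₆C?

beta-plus decay or electron capture

ΔA = 13 − 13 = 0; ΔZ = 6 − 7 = -1.
A is unchanged and Z drops by 1 — a proton has become a neutron (β⁺ emission or electron capture).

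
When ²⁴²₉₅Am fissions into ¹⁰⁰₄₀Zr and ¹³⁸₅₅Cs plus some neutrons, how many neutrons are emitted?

Conserve mass number: 242 = 100 + 138 + k, so k = 242 − 238 = 4.
Check atomic number: 95 = 40 + 55 + 0 = 95. ✓

4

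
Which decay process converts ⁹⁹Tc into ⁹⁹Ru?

beta-minus decay

ΔA = 99 − 99 = 0; ΔZ = 44 − 43 = +1.
A is unchanged and Z rises by 1 — a neutron has become a proton (β⁻ decay).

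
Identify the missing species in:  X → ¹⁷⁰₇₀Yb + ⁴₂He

Conserve mass number: A = 170 + 4, so A = 174.
Conserve atomic number: Z = 70 + 2, so Z = 72.
Z = 72 is hafnium, so the species is ¹⁷⁴₇₂Hf.

Hf-174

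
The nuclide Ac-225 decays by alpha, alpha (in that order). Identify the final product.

Start: (A, Z) = (225, 89).
After α: (221, 87).
After α: (217, 85).
Z = 85 is astatine.

At-217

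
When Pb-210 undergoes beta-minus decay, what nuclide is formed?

Bi-210

Beta-minus decay: mass number changes by +0, atomic number by +1.
A: 210 = 210; Z: 82 + 1 = 83.
Z = 83 is bismuth, so the daughter is Bi-210.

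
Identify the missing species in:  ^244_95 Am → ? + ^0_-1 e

Conserve mass number: 244 = A + 0, so A = 244.
Conserve atomic number: 95 = Z − 1, so Z = 96.
Z = 96 is curium, so the species is ^244_96 Cm.

Cm-244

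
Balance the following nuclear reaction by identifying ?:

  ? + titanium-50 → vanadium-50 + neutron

Conserve mass number: A + 50 = 50 + 1, so A = 1.
Conserve atomic number: Z + 22 = 23 + 0, so Z = 1.
A = 1 and Z = 1 is hydrogen-1 — a proton.

proton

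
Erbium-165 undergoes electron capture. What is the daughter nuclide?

Electron capture: mass number changes by +0, atomic number by -1.
A: 165 = 165; Z: 68 − 1 = 67.
Z = 67 is holmium, so the daughter is holmium-165.

Ho-165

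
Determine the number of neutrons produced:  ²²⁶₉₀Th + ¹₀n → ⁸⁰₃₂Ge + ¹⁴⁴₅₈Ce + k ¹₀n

Conserve mass number: 227 = 80 + 144 + k, so k = 227 − 224 = 3.
Check atomic number: 90 = 32 + 58 + 0 = 90. ✓

3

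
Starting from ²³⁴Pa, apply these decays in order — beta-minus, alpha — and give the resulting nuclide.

Start: (A, Z) = (234, 91).
After β⁻: (234, 92).
After α: (230, 90).
Z = 90 is thorium.

Th-230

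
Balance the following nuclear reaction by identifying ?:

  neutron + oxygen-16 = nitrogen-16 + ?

proton

Conserve mass number: 1 + 16 = 16 + A, so A = 1.
Conserve atomic number: 0 + 8 = 7 + Z, so Z = 1.
A = 1 and Z = 1 is hydrogen-1 — a proton.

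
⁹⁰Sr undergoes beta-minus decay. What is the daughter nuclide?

Beta-minus decay: mass number changes by +0, atomic number by +1.
A: 90 = 90; Z: 38 + 1 = 39.
Z = 39 is yttrium, so the daughter is ⁹⁰Y.

Y-90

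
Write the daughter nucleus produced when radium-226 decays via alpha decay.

Rn-222

Alpha decay: mass number changes by -4, atomic number by -2.
A: 226 − 4 = 222; Z: 88 − 2 = 86.
Z = 86 is radon, so the daughter is radon-222.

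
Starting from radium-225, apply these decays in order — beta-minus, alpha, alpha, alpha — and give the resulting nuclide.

Start: (A, Z) = (225, 88).
After β⁻: (225, 89).
After α: (221, 87).
After α: (217, 85).
After α: (213, 83).
Z = 83 is bismuth.

Bi-213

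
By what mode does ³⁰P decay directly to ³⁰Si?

ΔA = 30 − 30 = 0; ΔZ = 14 − 15 = -1.
A is unchanged and Z drops by 1 — a proton has become a neutron (β⁺ emission or electron capture).

beta-plus decay or electron capture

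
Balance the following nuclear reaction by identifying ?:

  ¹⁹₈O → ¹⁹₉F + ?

Conserve mass number: 19 = 19 + A, so A = 0.
Conserve atomic number: 8 = 9 + Z, so Z = -1.
A = 0 and Z = -1 is ⁰₋₁e — a beta-minus particle.

beta-minus particle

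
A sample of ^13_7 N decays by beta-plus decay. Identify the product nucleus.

Beta-plus decay: mass number changes by +0, atomic number by -1.
A: 13 = 13; Z: 7 − 1 = 6.
Z = 6 is carbon, so the daughter is ^13_6 C.

C-13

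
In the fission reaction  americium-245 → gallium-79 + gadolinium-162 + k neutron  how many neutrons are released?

4

Conserve mass number: 245 = 79 + 162 + k, so k = 245 − 241 = 4.
Check atomic number: 95 = 31 + 64 + 0 = 95. ✓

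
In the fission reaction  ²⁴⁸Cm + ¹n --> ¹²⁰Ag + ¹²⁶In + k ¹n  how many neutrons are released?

Conserve mass number: 249 = 120 + 126 + k, so k = 249 − 246 = 3.
Check atomic number: 96 = 47 + 49 + 0 = 96. ✓

3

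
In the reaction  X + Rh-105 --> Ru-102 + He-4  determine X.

Conserve mass number: A + 105 = 102 + 4, so A = 1.
Conserve atomic number: Z + 45 = 44 + 2, so Z = 1.
A = 1 and Z = 1 is H-1 — a proton.

proton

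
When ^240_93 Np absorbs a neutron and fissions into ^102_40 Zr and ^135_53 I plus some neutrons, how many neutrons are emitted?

4

Conserve mass number: 241 = 102 + 135 + k, so k = 241 − 237 = 4.
Check atomic number: 93 = 40 + 53 + 0 = 93. ✓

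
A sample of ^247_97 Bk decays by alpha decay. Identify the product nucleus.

Am-243

Alpha decay: mass number changes by -4, atomic number by -2.
A: 247 − 4 = 243; Z: 97 − 2 = 95.
Z = 95 is americium, so the daughter is ^243_95 Am.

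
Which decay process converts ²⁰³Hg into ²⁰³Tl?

beta-minus decay

ΔA = 203 − 203 = 0; ΔZ = 81 − 80 = +1.
A is unchanged and Z rises by 1 — a neutron has become a proton (β⁻ decay).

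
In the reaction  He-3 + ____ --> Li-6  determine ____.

Conserve mass number: 3 + A = 6, so A = 3.
Conserve atomic number: 2 + Z = 3, so Z = 1.
A = 3 and Z = 1 is H-3 — a triton.

triton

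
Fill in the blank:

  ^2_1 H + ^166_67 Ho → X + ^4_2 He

Conserve mass number: 2 + 166 = A + 4, so A = 164.
Conserve atomic number: 1 + 67 = Z + 2, so Z = 66.
Z = 66 is dysprosium, so the species is ^164_66 Dy.

Dy-164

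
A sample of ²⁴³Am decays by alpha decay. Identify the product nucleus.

Alpha decay: mass number changes by -4, atomic number by -2.
A: 243 − 4 = 239; Z: 95 − 2 = 93.
Z = 93 is neptunium, so the daughter is ²³⁹Np.

Np-239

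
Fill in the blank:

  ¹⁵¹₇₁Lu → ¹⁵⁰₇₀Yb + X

proton

Conserve mass number: 151 = 150 + A, so A = 1.
Conserve atomic number: 71 = 70 + Z, so Z = 1.
A = 1 and Z = 1 is ¹₁H — a proton.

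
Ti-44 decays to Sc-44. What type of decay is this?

ΔA = 44 − 44 = 0; ΔZ = 21 − 22 = -1.
A is unchanged and Z drops by 1 — a proton has become a neutron (β⁺ emission or electron capture).

beta-plus decay or electron capture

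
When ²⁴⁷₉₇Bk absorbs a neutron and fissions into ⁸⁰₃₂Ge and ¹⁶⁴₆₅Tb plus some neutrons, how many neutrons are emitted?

4

Conserve mass number: 248 = 80 + 164 + k, so k = 248 − 244 = 4.
Check atomic number: 97 = 32 + 65 + 0 = 97. ✓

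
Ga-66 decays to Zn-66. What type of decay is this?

beta-plus decay or electron capture

ΔA = 66 − 66 = 0; ΔZ = 30 − 31 = -1.
A is unchanged and Z drops by 1 — a proton has become a neutron (β⁺ emission or electron capture).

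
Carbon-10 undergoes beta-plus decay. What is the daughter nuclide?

Beta-plus decay: mass number changes by +0, atomic number by -1.
A: 10 = 10; Z: 6 − 1 = 5.
Z = 5 is boron, so the daughter is boron-10.

B-10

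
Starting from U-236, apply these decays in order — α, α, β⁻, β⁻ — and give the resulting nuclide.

Start: (A, Z) = (236, 92).
After α: (232, 90).
After α: (228, 88).
After β⁻: (228, 89).
After β⁻: (228, 90).
Z = 90 is thorium.

Th-228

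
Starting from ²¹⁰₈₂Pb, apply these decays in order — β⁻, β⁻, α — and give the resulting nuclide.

Pb-206

Start: (A, Z) = (210, 82).
After β⁻: (210, 83).
After β⁻: (210, 84).
After α: (206, 82).
Z = 82 is lead.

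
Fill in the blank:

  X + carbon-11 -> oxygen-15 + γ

Conserve mass number: A + 11 = 15 + 0, so A = 4.
Conserve atomic number: Z + 6 = 8 + 0, so Z = 2.
A = 4 and Z = 2 is helium-4 — an alpha particle.

alpha particle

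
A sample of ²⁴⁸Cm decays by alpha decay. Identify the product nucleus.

Alpha decay: mass number changes by -4, atomic number by -2.
A: 248 − 4 = 244; Z: 96 − 2 = 94.
Z = 94 is plutonium, so the daughter is ²⁴⁴Pu.

Pu-244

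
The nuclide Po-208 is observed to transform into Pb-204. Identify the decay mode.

alpha decay

ΔA = 204 − 208 = -4; ΔZ = 82 − 84 = -2.
A drops by 4 and Z drops by 2 — the signature of alpha emission.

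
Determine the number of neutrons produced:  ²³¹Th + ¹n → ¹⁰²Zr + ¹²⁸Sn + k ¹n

2

Conserve mass number: 232 = 102 + 128 + k, so k = 232 − 230 = 2.
Check atomic number: 90 = 40 + 50 + 0 = 90. ✓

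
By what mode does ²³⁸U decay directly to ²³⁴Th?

ΔA = 234 − 238 = -4; ΔZ = 90 − 92 = -2.
A drops by 4 and Z drops by 2 — the signature of alpha emission.

alpha decay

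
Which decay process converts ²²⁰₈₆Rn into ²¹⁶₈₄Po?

ΔA = 216 − 220 = -4; ΔZ = 84 − 86 = -2.
A drops by 4 and Z drops by 2 — the signature of alpha emission.

alpha decay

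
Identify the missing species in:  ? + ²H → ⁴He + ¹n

triton

Conserve mass number: A + 2 = 4 + 1, so A = 3.
Conserve atomic number: Z + 1 = 2 + 0, so Z = 1.
A = 3 and Z = 1 is ³H — a triton.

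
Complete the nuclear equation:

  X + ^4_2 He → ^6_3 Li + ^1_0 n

Conserve mass number: A + 4 = 6 + 1, so A = 3.
Conserve atomic number: Z + 2 = 3 + 0, so Z = 1.
A = 3 and Z = 1 is ^3_1 H — a triton.

triton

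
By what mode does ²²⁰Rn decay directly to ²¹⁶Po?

ΔA = 216 − 220 = -4; ΔZ = 84 − 86 = -2.
A drops by 4 and Z drops by 2 — the signature of alpha emission.

alpha decay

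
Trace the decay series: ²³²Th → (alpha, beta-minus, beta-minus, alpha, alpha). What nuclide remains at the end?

Start: (A, Z) = (232, 90).
After α: (228, 88).
After β⁻: (228, 89).
After β⁻: (228, 90).
After α: (224, 88).
After α: (220, 86).
Z = 86 is radon.

Rn-220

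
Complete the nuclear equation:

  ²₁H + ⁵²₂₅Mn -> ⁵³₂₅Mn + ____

Conserve mass number: 2 + 52 = 53 + A, so A = 1.
Conserve atomic number: 1 + 25 = 25 + Z, so Z = 1.
A = 1 and Z = 1 is ¹₁H — a proton.

proton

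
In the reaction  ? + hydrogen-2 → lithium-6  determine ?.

Conserve mass number: A + 2 = 6, so A = 4.
Conserve atomic number: Z + 1 = 3, so Z = 2.
A = 4 and Z = 2 is helium-4 — an alpha particle.

alpha particle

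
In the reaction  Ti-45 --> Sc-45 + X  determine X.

positron

Conserve mass number: 45 = 45 + A, so A = 0.
Conserve atomic number: 22 = 21 + Z, so Z = 1.
A = 0 and Z = 1 is e⁺ — a positron.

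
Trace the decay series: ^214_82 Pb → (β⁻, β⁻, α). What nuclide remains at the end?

Pb-210

Start: (A, Z) = (214, 82).
After β⁻: (214, 83).
After β⁻: (214, 84).
After α: (210, 82).
Z = 82 is lead.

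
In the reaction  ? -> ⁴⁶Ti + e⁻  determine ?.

Conserve mass number: A = 46 + 0, so A = 46.
Conserve atomic number: Z = 22 − 1, so Z = 21.
Z = 21 is scandium, so the species is ⁴⁶Sc.

Sc-46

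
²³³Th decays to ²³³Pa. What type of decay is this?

beta-minus decay

ΔA = 233 − 233 = 0; ΔZ = 91 − 90 = +1.
A is unchanged and Z rises by 1 — a neutron has become a proton (β⁻ decay).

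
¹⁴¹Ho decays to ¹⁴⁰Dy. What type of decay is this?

ΔA = 140 − 141 = -1; ΔZ = 66 − 67 = -1.
A drops by 1 and Z drops by 1 — a proton was emitted.

proton emission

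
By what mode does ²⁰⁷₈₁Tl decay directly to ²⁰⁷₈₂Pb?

beta-minus decay

ΔA = 207 − 207 = 0; ΔZ = 82 − 81 = +1.
A is unchanged and Z rises by 1 — a neutron has become a proton (β⁻ decay).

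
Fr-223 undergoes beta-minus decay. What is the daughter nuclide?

Beta-minus decay: mass number changes by +0, atomic number by +1.
A: 223 = 223; Z: 87 + 1 = 88.
Z = 88 is radium, so the daughter is Ra-223.

Ra-223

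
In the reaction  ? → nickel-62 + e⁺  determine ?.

Conserve mass number: A = 62 + 0, so A = 62.
Conserve atomic number: Z = 28 + 1, so Z = 29.
Z = 29 is copper, so the species is copper-62.

Cu-62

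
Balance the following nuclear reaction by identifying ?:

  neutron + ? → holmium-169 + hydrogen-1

Er-169

Conserve mass number: 1 + A = 169 + 1, so A = 169.
Conserve atomic number: 0 + Z = 67 + 1, so Z = 68.
Z = 68 is erbium, so the species is erbium-169.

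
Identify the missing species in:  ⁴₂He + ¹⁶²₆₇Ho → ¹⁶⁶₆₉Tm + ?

Conserve mass number: 4 + 162 = 166 + A, so A = 0.
Conserve atomic number: 2 + 67 = 69 + Z, so Z = 0.
A = 0 and Z = 0 is ⁰₀γ — a gamma ray.

gamma ray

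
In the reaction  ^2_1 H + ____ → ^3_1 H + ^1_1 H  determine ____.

Conserve mass number: 2 + A = 3 + 1, so A = 2.
Conserve atomic number: 1 + Z = 1 + 1, so Z = 1.
A = 2 and Z = 1 is ^2_1 H — a deuteron.

deuteron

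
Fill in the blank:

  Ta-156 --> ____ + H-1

Conserve mass number: 156 = A + 1, so A = 155.
Conserve atomic number: 73 = Z + 1, so Z = 72.
Z = 72 is hafnium, so the species is Hf-155.

Hf-155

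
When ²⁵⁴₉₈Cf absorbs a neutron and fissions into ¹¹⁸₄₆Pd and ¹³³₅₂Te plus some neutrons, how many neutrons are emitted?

4

Conserve mass number: 255 = 118 + 133 + k, so k = 255 − 251 = 4.
Check atomic number: 98 = 46 + 52 + 0 = 98. ✓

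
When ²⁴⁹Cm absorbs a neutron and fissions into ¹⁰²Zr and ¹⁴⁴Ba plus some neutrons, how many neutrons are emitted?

4

Conserve mass number: 250 = 102 + 144 + k, so k = 250 − 246 = 4.
Check atomic number: 96 = 40 + 56 + 0 = 96. ✓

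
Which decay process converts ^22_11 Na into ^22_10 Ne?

ΔA = 22 − 22 = 0; ΔZ = 10 − 11 = -1.
A is unchanged and Z drops by 1 — a proton has become a neutron (β⁺ emission or electron capture).

beta-plus decay or electron capture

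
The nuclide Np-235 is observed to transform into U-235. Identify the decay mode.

ΔA = 235 − 235 = 0; ΔZ = 92 − 93 = -1.
A is unchanged and Z drops by 1 — a proton has become a neutron (β⁺ emission or electron capture).

beta-plus decay or electron capture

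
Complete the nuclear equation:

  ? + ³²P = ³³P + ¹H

deuteron

Conserve mass number: A + 32 = 33 + 1, so A = 2.
Conserve atomic number: Z + 15 = 15 + 1, so Z = 1.
A = 2 and Z = 1 is ²H — a deuteron.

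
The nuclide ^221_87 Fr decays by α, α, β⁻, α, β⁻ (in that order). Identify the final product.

Bi-209

Start: (A, Z) = (221, 87).
After α: (217, 85).
After α: (213, 83).
After β⁻: (213, 84).
After α: (209, 82).
After β⁻: (209, 83).
Z = 83 is bismuth.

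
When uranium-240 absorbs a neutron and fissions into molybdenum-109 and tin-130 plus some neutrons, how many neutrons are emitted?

2

Conserve mass number: 241 = 109 + 130 + k, so k = 241 − 239 = 2.
Check atomic number: 92 = 42 + 50 + 0 = 92. ✓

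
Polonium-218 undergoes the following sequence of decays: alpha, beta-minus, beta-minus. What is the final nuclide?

Start: (A, Z) = (218, 84).
After α: (214, 82).
After β⁻: (214, 83).
After β⁻: (214, 84).
Z = 84 is polonium.

Po-214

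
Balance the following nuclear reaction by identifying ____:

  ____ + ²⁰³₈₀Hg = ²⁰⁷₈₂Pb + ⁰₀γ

Conserve mass number: A + 203 = 207 + 0, so A = 4.
Conserve atomic number: Z + 80 = 82 + 0, so Z = 2.
A = 4 and Z = 2 is ⁴₂He — an alpha particle.

alpha particle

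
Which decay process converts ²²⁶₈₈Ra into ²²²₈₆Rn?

ΔA = 222 − 226 = -4; ΔZ = 86 − 88 = -2.
A drops by 4 and Z drops by 2 — the signature of alpha emission.

alpha decay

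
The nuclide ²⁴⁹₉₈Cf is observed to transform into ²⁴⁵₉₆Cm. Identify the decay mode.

ΔA = 245 − 249 = -4; ΔZ = 96 − 98 = -2.
A drops by 4 and Z drops by 2 — the signature of alpha emission.

alpha decay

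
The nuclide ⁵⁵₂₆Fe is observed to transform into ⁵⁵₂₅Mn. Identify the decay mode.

ΔA = 55 − 55 = 0; ΔZ = 25 − 26 = -1.
A is unchanged and Z drops by 1 — a proton has become a neutron (β⁺ emission or electron capture).

beta-plus decay or electron capture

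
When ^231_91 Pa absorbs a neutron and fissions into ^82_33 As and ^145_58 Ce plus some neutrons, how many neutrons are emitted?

5

Conserve mass number: 232 = 82 + 145 + k, so k = 232 − 227 = 5.
Check atomic number: 91 = 33 + 58 + 0 = 91. ✓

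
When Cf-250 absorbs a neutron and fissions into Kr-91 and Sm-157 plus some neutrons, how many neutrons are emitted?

3

Conserve mass number: 251 = 91 + 157 + k, so k = 251 − 248 = 3.
Check atomic number: 98 = 36 + 62 + 0 = 98. ✓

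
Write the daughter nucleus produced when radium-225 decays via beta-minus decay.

Ac-225

Beta-minus decay: mass number changes by +0, atomic number by +1.
A: 225 = 225; Z: 88 + 1 = 89.
Z = 89 is actinium, so the daughter is actinium-225.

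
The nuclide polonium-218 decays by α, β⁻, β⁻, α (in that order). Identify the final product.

Pb-210

Start: (A, Z) = (218, 84).
After α: (214, 82).
After β⁻: (214, 83).
After β⁻: (214, 84).
After α: (210, 82).
Z = 82 is lead.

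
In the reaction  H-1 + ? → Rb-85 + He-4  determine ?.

Sr-88

Conserve mass number: 1 + A = 85 + 4, so A = 88.
Conserve atomic number: 1 + Z = 37 + 2, so Z = 38.
Z = 38 is strontium, so the species is Sr-88.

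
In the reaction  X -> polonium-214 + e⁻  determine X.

Conserve mass number: A = 214 + 0, so A = 214.
Conserve atomic number: Z = 84 − 1, so Z = 83.
Z = 83 is bismuth, so the species is bismuth-214.

Bi-214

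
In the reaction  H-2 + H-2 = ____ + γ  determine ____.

Conserve mass number: 2 + 2 = A + 0, so A = 4.
Conserve atomic number: 1 + 1 = Z + 0, so Z = 2.
A = 4 and Z = 2 is He-4 — an alpha particle.

He-4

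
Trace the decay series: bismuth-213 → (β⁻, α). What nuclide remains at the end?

Pb-209

Start: (A, Z) = (213, 83).
After β⁻: (213, 84).
After α: (209, 82).
Z = 82 is lead.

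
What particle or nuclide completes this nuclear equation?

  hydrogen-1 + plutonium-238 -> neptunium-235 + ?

alpha particle

Conserve mass number: 1 + 238 = 235 + A, so A = 4.
Conserve atomic number: 1 + 94 = 93 + Z, so Z = 2.
A = 4 and Z = 2 is helium-4 — an alpha particle.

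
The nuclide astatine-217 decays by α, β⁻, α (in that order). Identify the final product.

Start: (A, Z) = (217, 85).
After α: (213, 83).
After β⁻: (213, 84).
After α: (209, 82).
Z = 82 is lead.

Pb-209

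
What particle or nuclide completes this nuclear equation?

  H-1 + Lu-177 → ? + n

Conserve mass number: 1 + 177 = A + 1, so A = 177.
Conserve atomic number: 1 + 71 = Z + 0, so Z = 72.
Z = 72 is hafnium, so the species is Hf-177.

Hf-177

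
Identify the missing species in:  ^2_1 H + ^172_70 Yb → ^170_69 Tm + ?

Conserve mass number: 2 + 172 = 170 + A, so A = 4.
Conserve atomic number: 1 + 70 = 69 + Z, so Z = 2.
A = 4 and Z = 2 is ^4_2 He — an alpha particle.

alpha particle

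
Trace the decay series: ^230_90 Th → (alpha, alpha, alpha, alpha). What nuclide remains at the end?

Pb-214

Start: (A, Z) = (230, 90).
After α: (226, 88).
After α: (222, 86).
After α: (218, 84).
After α: (214, 82).
Z = 82 is lead.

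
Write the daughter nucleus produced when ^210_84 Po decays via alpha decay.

Pb-206

Alpha decay: mass number changes by -4, atomic number by -2.
A: 210 − 4 = 206; Z: 84 − 2 = 82.
Z = 82 is lead, so the daughter is ^206_82 Pb.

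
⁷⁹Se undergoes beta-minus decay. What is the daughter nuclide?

Br-79

Beta-minus decay: mass number changes by +0, atomic number by +1.
A: 79 = 79; Z: 34 + 1 = 35.
Z = 35 is bromine, so the daughter is ⁷⁹Br.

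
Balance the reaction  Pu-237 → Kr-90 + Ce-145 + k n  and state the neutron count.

2

Conserve mass number: 237 = 90 + 145 + k, so k = 237 − 235 = 2.
Check atomic number: 94 = 36 + 58 + 0 = 94. ✓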